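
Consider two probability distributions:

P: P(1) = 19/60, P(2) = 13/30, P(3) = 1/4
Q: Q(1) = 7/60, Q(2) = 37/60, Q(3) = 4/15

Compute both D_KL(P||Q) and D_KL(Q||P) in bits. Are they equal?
D_KL(P||Q) = 0.2123 bits, D_KL(Q||P) = 0.1707 bits. No, they are not equal.

D_KL(P||Q) = Σ P(x) log₂(P(x)/Q(x))

Computing term by term:
  P(1)·log₂(P(1)/Q(1)) = (19/60)·log₂((19/60)/(7/60)) = 0.45618
  P(2)·log₂(P(2)/Q(2)) = (13/30)·log₂((13/30)/(37/60)) = -0.22057
  P(3)·log₂(P(3)/Q(3)) = (1/4)·log₂((1/4)/(4/15)) = -0.02328

D_KL(P||Q) = 0.45618 - 0.22057 - 0.02328 = 0.21233 ≈ 0.2123 bits

D_KL(Q||P) = Σ Q(x) log₂(Q(x)/P(x))

Computing term by term:
  Q(1)·log₂(Q(1)/P(1)) = (7/60)·log₂((7/60)/(19/60)) = -0.16807
  Q(2)·log₂(Q(2)/P(2)) = (37/60)·log₂((37/60)/(13/30)) = 0.31389
  Q(3)·log₂(Q(3)/P(3)) = (4/15)·log₂((4/15)/(1/4)) = 0.02483

D_KL(Q||P) = -0.16807 + 0.31389 + 0.02483 = 0.17065 ≈ 0.1707 bits

These are NOT equal (difference: 0.0416 bits). KL divergence is asymmetric: D_KL(P||Q) ≠ D_KL(Q||P) in general.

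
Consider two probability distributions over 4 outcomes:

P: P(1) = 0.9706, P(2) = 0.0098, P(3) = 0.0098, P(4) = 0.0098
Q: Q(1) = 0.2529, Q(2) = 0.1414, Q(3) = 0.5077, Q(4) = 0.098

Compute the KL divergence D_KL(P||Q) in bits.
1.7572 bits

D_KL(P||Q) = Σ P(x) log₂(P(x)/Q(x))

Computing term by term:
  P(1)·log₂(P(1)/Q(1)) = 0.9706·log₂(0.9706/0.2529) = 1.88326
  P(2)·log₂(P(2)/Q(2)) = 0.0098·log₂(0.0098/0.1414) = -0.03774
  P(3)·log₂(P(3)/Q(3)) = 0.0098·log₂(0.0098/0.5077) = -0.05581
  P(4)·log₂(P(4)/Q(4)) = 0.0098·log₂(0.0098/0.098) = -0.03255

D_KL(P||Q) = 1.88326 - 0.03774 - 0.05581 - 0.03255 = 1.75716 ≈ 1.7572 bits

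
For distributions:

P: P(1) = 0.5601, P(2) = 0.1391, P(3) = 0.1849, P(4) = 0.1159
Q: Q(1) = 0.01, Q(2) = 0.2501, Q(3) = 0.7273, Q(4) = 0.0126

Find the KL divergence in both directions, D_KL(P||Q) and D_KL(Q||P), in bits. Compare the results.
D_KL(P||Q) = 3.1408 bits, D_KL(Q||P) = 1.5503 bits. D_KL(P||Q) is larger than D_KL(Q||P) by 1.5905 bits; the two directions differ.

D_KL(P||Q) = Σ P(x) log₂(P(x)/Q(x))

Computing term by term:
  P(1)·log₂(P(1)/Q(1)) = 0.5601·log₂(0.5601/0.01) = 3.25284
  P(2)·log₂(P(2)/Q(2)) = 0.1391·log₂(0.1391/0.2501) = -0.11773
  P(3)·log₂(P(3)/Q(3)) = 0.1849·log₂(0.1849/0.7273) = -0.36533
  P(4)·log₂(P(4)/Q(4)) = 0.1159·log₂(0.1159/0.0126) = 0.37104

D_KL(P||Q) = 3.25284 - 0.11773 - 0.36533 + 0.37104 = 3.14082 ≈ 3.1408 bits

D_KL(Q||P) = Σ Q(x) log₂(Q(x)/P(x))

Computing term by term:
  Q(1)·log₂(Q(1)/P(1)) = 0.01·log₂(0.01/0.5601) = -0.05808
  Q(2)·log₂(Q(2)/P(2)) = 0.2501·log₂(0.2501/0.1391) = 0.21168
  Q(3)·log₂(Q(3)/P(3)) = 0.7273·log₂(0.7273/0.1849) = 1.43700
  Q(4)·log₂(Q(4)/P(4)) = 0.0126·log₂(0.0126/0.1159) = -0.04034

D_KL(Q||P) = -0.05808 + 0.21168 + 1.43700 - 0.04034 = 1.55026 ≈ 1.5503 bits

These are NOT equal (difference: 1.5905 bits). KL divergence is asymmetric: D_KL(P||Q) ≠ D_KL(Q||P) in general.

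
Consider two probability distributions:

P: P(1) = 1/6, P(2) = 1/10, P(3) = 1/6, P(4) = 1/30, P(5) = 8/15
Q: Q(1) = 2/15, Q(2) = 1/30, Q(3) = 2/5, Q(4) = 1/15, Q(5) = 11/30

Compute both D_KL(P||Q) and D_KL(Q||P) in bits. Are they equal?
D_KL(P||Q) = 0.2566 bits, D_KL(Q||P) = 0.2779 bits. No, they are not equal.

D_KL(P||Q) = Σ P(x) log₂(P(x)/Q(x))

Computing term by term:
  P(1)·log₂(P(1)/Q(1)) = (1/6)·log₂((1/6)/(2/15)) = 0.05365
  P(2)·log₂(P(2)/Q(2)) = (1/10)·log₂((1/10)/(1/30)) = 0.15850
  P(3)·log₂(P(3)/Q(3)) = (1/6)·log₂((1/6)/(2/5)) = -0.21051
  P(4)·log₂(P(4)/Q(4)) = (1/30)·log₂((1/30)/(1/15)) = -0.03333
  P(5)·log₂(P(5)/Q(5)) = (8/15)·log₂((8/15)/(11/30)) = 0.28830

D_KL(P||Q) = 0.05365 + 0.15850 - 0.21051 - 0.03333 + 0.28830 = 0.25661 ≈ 0.2566 bits

D_KL(Q||P) = Σ Q(x) log₂(Q(x)/P(x))

Computing term by term:
  Q(1)·log₂(Q(1)/P(1)) = (2/15)·log₂((2/15)/(1/6)) = -0.04292
  Q(2)·log₂(Q(2)/P(2)) = (1/30)·log₂((1/30)/(1/10)) = -0.05283
  Q(3)·log₂(Q(3)/P(3)) = (2/5)·log₂((2/5)/(1/6)) = 0.50521
  Q(4)·log₂(Q(4)/P(4)) = (1/15)·log₂((1/15)/(1/30)) = 0.06667
  Q(5)·log₂(Q(5)/P(5)) = (11/30)·log₂((11/30)/(8/15)) = -0.19821

D_KL(Q||P) = -0.04292 - 0.05283 + 0.50521 + 0.06667 - 0.19821 = 0.27792 ≈ 0.2779 bits

These are NOT equal (difference: 0.0213 bits). KL divergence is asymmetric: D_KL(P||Q) ≠ D_KL(Q||P) in general.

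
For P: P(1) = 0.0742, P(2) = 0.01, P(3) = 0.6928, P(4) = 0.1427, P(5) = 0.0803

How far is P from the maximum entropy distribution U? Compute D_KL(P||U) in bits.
0.9172 bits

U(i) = 1/5 for all i

D_KL(P||U) = Σ P(x) log₂(P(x) / (1/5))
           = Σ P(x) log₂(P(x)) + log₂(5)
           = log₂(5) - H(P)

H(P) = -Σ P(x) log₂(P(x)):
  -P(1)·log₂(P(1)) = -(0.0742)·log₂(0.0742) = 0.27843
  -P(2)·log₂(P(2)) = -(0.01)·log₂(0.01) = 0.06644
  -P(3)·log₂(P(3)) = -(0.6928)·log₂(0.6928) = 0.36683
  -P(4)·log₂(P(4)) = -(0.1427)·log₂(0.1427) = 0.40084
  -P(5)·log₂(P(5)) = -(0.0803)·log₂(0.0803) = 0.29217
H(P) = 0.27843 + 0.06644 + 0.36683 + 0.40084 + 0.29217 = 1.40471 bits

log₂(5) = 2.32193 bits

D_KL(P||U) = 2.32193 - 1.40471 = 0.91722 ≈ 0.9172 bits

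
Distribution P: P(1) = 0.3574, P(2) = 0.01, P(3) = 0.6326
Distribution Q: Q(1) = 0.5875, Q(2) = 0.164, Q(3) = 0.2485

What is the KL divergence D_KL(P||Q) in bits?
0.5561 bits

D_KL(P||Q) = Σ P(x) log₂(P(x)/Q(x))

Computing term by term:
  P(1)·log₂(P(1)/Q(1)) = 0.3574·log₂(0.3574/0.5875) = -0.25627
  P(2)·log₂(P(2)/Q(2)) = 0.01·log₂(0.01/0.164) = -0.04036
  P(3)·log₂(P(3)/Q(3)) = 0.6326·log₂(0.6326/0.2485) = 0.85277

D_KL(P||Q) = -0.25627 - 0.04036 + 0.85277 = 0.55614 ≈ 0.5561 bits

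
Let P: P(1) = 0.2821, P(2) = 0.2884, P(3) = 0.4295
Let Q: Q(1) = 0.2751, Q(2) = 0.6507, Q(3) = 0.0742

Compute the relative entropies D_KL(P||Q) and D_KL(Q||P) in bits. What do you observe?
D_KL(P||Q) = 0.7597 bits, D_KL(Q||P) = 0.5659 bits. The two directions give different values (D_KL(P||Q) exceeds D_KL(Q||P) by 0.1938 bits): KL divergence is asymmetric.

D_KL(P||Q) = Σ P(x) log₂(P(x)/Q(x))

Computing term by term:
  P(1)·log₂(P(1)/Q(1)) = 0.2821·log₂(0.2821/0.2751) = 0.01023
  P(2)·log₂(P(2)/Q(2)) = 0.2884·log₂(0.2884/0.6507) = -0.33856
  P(3)·log₂(P(3)/Q(3)) = 0.4295·log₂(0.4295/0.0742) = 1.08800

D_KL(P||Q) = 0.01023 - 0.33856 + 1.08800 = 0.75967 ≈ 0.7597 bits

D_KL(Q||P) = Σ Q(x) log₂(Q(x)/P(x))

Computing term by term:
  Q(1)·log₂(Q(1)/P(1)) = 0.2751·log₂(0.2751/0.2821) = -0.00997
  Q(2)·log₂(Q(2)/P(2)) = 0.6507·log₂(0.6507/0.2884) = 0.76387
  Q(3)·log₂(Q(3)/P(3)) = 0.0742·log₂(0.0742/0.4295) = -0.18796

D_KL(Q||P) = -0.00997 + 0.76387 - 0.18796 = 0.56594 ≈ 0.5659 bits

These are NOT equal (difference: 0.1938 bits). KL divergence is asymmetric: D_KL(P||Q) ≠ D_KL(Q||P) in general.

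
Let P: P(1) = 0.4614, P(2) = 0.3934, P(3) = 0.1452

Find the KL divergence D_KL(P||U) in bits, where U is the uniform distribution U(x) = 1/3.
0.1364 bits

U(i) = 1/3 for all i

D_KL(P||U) = Σ P(x) log₂(P(x) / (1/3))
           = Σ P(x) log₂(P(x)) + log₂(3)
           = log₂(3) - H(P)

H(P) = -Σ P(x) log₂(P(x)):
  -P(1)·log₂(P(1)) = -(0.4614)·log₂(0.4614) = 0.51488
  -P(2)·log₂(P(2)) = -(0.3934)·log₂(0.3934) = 0.52949
  -P(3)·log₂(P(3)) = -(0.1452)·log₂(0.1452) = 0.40422
H(P) = 0.51488 + 0.52949 + 0.40422 = 1.44859 bits

log₂(3) = 1.58496 bits

D_KL(P||U) = 1.58496 - 1.44859 = 0.13637 ≈ 0.1364 bits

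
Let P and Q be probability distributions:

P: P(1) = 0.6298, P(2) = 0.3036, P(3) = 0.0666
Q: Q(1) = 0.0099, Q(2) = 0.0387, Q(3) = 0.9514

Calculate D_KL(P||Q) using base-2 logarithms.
4.4201 bits

D_KL(P||Q) = Σ P(x) log₂(P(x)/Q(x))

Computing term by term:
  P(1)·log₂(P(1)/Q(1)) = 0.6298·log₂(0.6298/0.0099) = 3.77333
  P(2)·log₂(P(2)/Q(2)) = 0.3036·log₂(0.3036/0.0387) = 0.90223
  P(3)·log₂(P(3)/Q(3)) = 0.0666·log₂(0.0666/0.9514) = -0.25551

D_KL(P||Q) = 3.77333 + 0.90223 - 0.25551 = 4.42005 ≈ 4.4201 bits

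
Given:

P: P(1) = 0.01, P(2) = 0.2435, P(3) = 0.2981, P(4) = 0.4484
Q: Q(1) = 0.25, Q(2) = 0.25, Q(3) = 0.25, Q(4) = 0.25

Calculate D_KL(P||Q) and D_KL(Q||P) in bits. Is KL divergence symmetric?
D_KL(P||Q) = 0.3979 bits, D_KL(Q||P) = 0.8963 bits. No, KL divergence is not symmetric.

D_KL(P||Q) = Σ P(x) log₂(P(x)/Q(x))

Computing term by term:
  P(1)·log₂(P(1)/Q(1)) = 0.01·log₂(0.01/0.25) = -0.04644
  P(2)·log₂(P(2)/Q(2)) = 0.2435·log₂(0.2435/0.25) = -0.00925
  P(3)·log₂(P(3)/Q(3)) = 0.2981·log₂(0.2981/0.25) = 0.07568
  P(4)·log₂(P(4)/Q(4)) = 0.4484·log₂(0.4484/0.25) = 0.37794

D_KL(P||Q) = -0.04644 - 0.00925 + 0.07568 + 0.37794 = 0.39793 ≈ 0.3979 bits

D_KL(Q||P) = Σ Q(x) log₂(Q(x)/P(x))

Computing term by term:
  Q(1)·log₂(Q(1)/P(1)) = 0.25·log₂(0.25/0.01) = 1.16096
  Q(2)·log₂(Q(2)/P(2)) = 0.25·log₂(0.25/0.2435) = 0.00950
  Q(3)·log₂(Q(3)/P(3)) = 0.25·log₂(0.25/0.2981) = -0.06347
  Q(4)·log₂(Q(4)/P(4)) = 0.25·log₂(0.25/0.4484) = -0.21071

D_KL(Q||P) = 1.16096 + 0.00950 - 0.06347 - 0.21071 = 0.89628 ≈ 0.8963 bits

These are NOT equal (difference: 0.4984 bits). KL divergence is asymmetric: D_KL(P||Q) ≠ D_KL(Q||P) in general.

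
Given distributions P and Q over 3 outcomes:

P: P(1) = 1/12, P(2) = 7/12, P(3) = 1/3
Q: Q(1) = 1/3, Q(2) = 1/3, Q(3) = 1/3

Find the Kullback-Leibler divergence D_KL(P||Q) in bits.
0.3043 bits

D_KL(P||Q) = Σ P(x) log₂(P(x)/Q(x))

Computing term by term:
  P(1)·log₂(P(1)/Q(1)) = (1/12)·log₂((1/12)/(1/3)) = -0.16667
  P(2)·log₂(P(2)/Q(2)) = (7/12)·log₂((7/12)/(1/3)) = 0.47096
  P(3)·log₂(P(3)/Q(3)) = (1/3)·log₂((1/3)/(1/3)) = 0.00000

D_KL(P||Q) = -0.16667 + 0.47096 + 0.00000 = 0.30429 ≈ 0.3043 bits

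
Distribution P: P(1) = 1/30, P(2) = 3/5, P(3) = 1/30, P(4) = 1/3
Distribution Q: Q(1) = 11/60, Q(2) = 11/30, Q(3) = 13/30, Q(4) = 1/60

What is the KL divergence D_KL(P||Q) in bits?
1.6616 bits

D_KL(P||Q) = Σ P(x) log₂(P(x)/Q(x))

Computing term by term:
  P(1)·log₂(P(1)/Q(1)) = (1/30)·log₂((1/30)/(11/60)) = -0.08198
  P(2)·log₂(P(2)/Q(2)) = (3/5)·log₂((3/5)/(11/30)) = 0.42630
  P(3)·log₂(P(3)/Q(3)) = (1/30)·log₂((1/30)/(13/30)) = -0.12335
  P(4)·log₂(P(4)/Q(4)) = (1/3)·log₂((1/3)/(1/60)) = 1.44064

D_KL(P||Q) = -0.08198 + 0.42630 - 0.12335 + 1.44064 = 1.66161 ≈ 1.6616 bits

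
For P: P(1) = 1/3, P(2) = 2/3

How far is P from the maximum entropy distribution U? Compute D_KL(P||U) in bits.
0.0817 bits

U(i) = 1/2 for all i

D_KL(P||U) = Σ P(x) log₂(P(x) / (1/2))
           = Σ P(x) log₂(P(x)) + log₂(2)
           = log₂(2) - H(P)

H(P) = -Σ P(x) log₂(P(x)):
  -P(1)·log₂(P(1)) = -(1/3)·log₂(1/3) = 0.52832
  -P(2)·log₂(P(2)) = -(2/3)·log₂(2/3) = 0.38998
H(P) = 0.52832 + 0.38998 = 0.91830 bits

log₂(2) = 1.00000 bits

D_KL(P||U) = 1.00000 - 0.91830 = 0.08170 ≈ 0.0817 bits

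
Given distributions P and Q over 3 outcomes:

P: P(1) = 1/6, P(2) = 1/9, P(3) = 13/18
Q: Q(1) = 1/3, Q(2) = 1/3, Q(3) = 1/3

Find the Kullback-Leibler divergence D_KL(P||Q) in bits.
0.4628 bits

D_KL(P||Q) = Σ P(x) log₂(P(x)/Q(x))

Computing term by term:
  P(1)·log₂(P(1)/Q(1)) = (1/6)·log₂((1/6)/(1/3)) = -0.16667
  P(2)·log₂(P(2)/Q(2)) = (1/9)·log₂((1/9)/(1/3)) = -0.17611
  P(3)·log₂(P(3)/Q(3)) = (13/18)·log₂((13/18)/(1/3)) = 0.80562

D_KL(P||Q) = -0.16667 - 0.17611 + 0.80562 = 0.46284 ≈ 0.4628 bits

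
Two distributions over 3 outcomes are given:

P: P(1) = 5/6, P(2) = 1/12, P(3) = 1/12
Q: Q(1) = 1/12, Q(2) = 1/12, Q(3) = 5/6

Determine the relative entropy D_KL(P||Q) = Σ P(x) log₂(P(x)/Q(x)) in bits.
2.4914 bits

D_KL(P||Q) = Σ P(x) log₂(P(x)/Q(x))

Computing term by term:
  P(1)·log₂(P(1)/Q(1)) = (5/6)·log₂((5/6)/(1/12)) = 2.76827
  P(2)·log₂(P(2)/Q(2)) = (1/12)·log₂((1/12)/(1/12)) = 0.00000
  P(3)·log₂(P(3)/Q(3)) = (1/12)·log₂((1/12)/(5/6)) = -0.27683

D_KL(P||Q) = 2.76827 + 0.00000 - 0.27683 = 2.49144 ≈ 2.4914 bits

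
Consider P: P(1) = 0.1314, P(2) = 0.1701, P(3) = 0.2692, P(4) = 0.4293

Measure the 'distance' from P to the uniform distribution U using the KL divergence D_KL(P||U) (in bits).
0.1472 bits

U(i) = 1/4 for all i

D_KL(P||U) = Σ P(x) log₂(P(x) / (1/4))
           = Σ P(x) log₂(P(x)) + log₂(4)
           = log₂(4) - H(P)

H(P) = -Σ P(x) log₂(P(x)):
  -P(1)·log₂(P(1)) = -(0.1314)·log₂(0.1314) = 0.38473
  -P(2)·log₂(P(2)) = -(0.1701)·log₂(0.1701) = 0.43470
  -P(3)·log₂(P(3)) = -(0.2692)·log₂(0.2692) = 0.50966
  -P(4)·log₂(P(4)) = -(0.4293)·log₂(0.4293) = 0.52372
H(P) = 0.38473 + 0.43470 + 0.50966 + 0.52372 = 1.85281 bits

log₂(4) = 2.00000 bits

D_KL(P||U) = 2.00000 - 1.85281 = 0.14719 ≈ 0.1472 bits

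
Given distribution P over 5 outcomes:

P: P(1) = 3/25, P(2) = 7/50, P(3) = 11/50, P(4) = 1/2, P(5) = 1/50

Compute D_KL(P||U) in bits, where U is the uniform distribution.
0.4643 bits

U(i) = 1/5 for all i

D_KL(P||U) = Σ P(x) log₂(P(x) / (1/5))
           = Σ P(x) log₂(P(x)) + log₂(5)
           = log₂(5) - H(P)

H(P) = -Σ P(x) log₂(P(x)):
  -P(1)·log₂(P(1)) = -(3/25)·log₂(3/25) = 0.36707
  -P(2)·log₂(P(2)) = -(7/50)·log₂(7/50) = 0.39711
  -P(3)·log₂(P(3)) = -(11/50)·log₂(11/50) = 0.48057
  -P(4)·log₂(P(4)) = -(1/2)·log₂(1/2) = 0.50000
  -P(5)·log₂(P(5)) = -(1/50)·log₂(1/50) = 0.11288
H(P) = 0.36707 + 0.39711 + 0.48057 + 0.50000 + 0.11288 = 1.85763 bits

log₂(5) = 2.32193 bits

D_KL(P||U) = 2.32193 - 1.85763 = 0.46430 ≈ 0.4643 bits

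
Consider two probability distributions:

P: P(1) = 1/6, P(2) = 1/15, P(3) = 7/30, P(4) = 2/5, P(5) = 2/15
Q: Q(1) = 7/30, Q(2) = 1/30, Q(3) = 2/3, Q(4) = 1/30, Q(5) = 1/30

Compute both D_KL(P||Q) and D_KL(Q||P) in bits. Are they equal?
D_KL(P||Q) = 1.3330 bits, D_KL(Q||P) = 0.9035 bits. No, they are not equal.

D_KL(P||Q) = Σ P(x) log₂(P(x)/Q(x))

Computing term by term:
  P(1)·log₂(P(1)/Q(1)) = (1/6)·log₂((1/6)/(7/30)) = -0.08090
  P(2)·log₂(P(2)/Q(2)) = (1/15)·log₂((1/15)/(1/30)) = 0.06667
  P(3)·log₂(P(3)/Q(3)) = (7/30)·log₂((7/30)/(2/3)) = -0.35340
  P(4)·log₂(P(4)/Q(4)) = (2/5)·log₂((2/5)/(1/30)) = 1.43399
  P(5)·log₂(P(5)/Q(5)) = (2/15)·log₂((2/15)/(1/30)) = 0.26667

D_KL(P||Q) = -0.08090 + 0.06667 - 0.35340 + 1.43399 + 0.26667 = 1.33303 ≈ 1.3330 bits

D_KL(Q||P) = Σ Q(x) log₂(Q(x)/P(x))

Computing term by term:
  Q(1)·log₂(Q(1)/P(1)) = (7/30)·log₂((7/30)/(1/6)) = 0.11327
  Q(2)·log₂(Q(2)/P(2)) = (1/30)·log₂((1/30)/(1/15)) = -0.03333
  Q(3)·log₂(Q(3)/P(3)) = (2/3)·log₂((2/3)/(7/30)) = 1.00972
  Q(4)·log₂(Q(4)/P(4)) = (1/30)·log₂((1/30)/(2/5)) = -0.11950
  Q(5)·log₂(Q(5)/P(5)) = (1/30)·log₂((1/30)/(2/15)) = -0.06667

D_KL(Q||P) = 0.11327 - 0.03333 + 1.00972 - 0.11950 - 0.06667 = 0.90349 ≈ 0.9035 bits

These are NOT equal (difference: 0.4295 bits). KL divergence is asymmetric: D_KL(P||Q) ≠ D_KL(Q||P) in general.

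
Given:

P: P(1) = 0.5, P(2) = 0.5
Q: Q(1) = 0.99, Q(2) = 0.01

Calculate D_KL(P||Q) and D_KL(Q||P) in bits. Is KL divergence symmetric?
D_KL(P||Q) = 2.3292 bits, D_KL(Q||P) = 0.9192 bits. No, KL divergence is not symmetric.

D_KL(P||Q) = Σ P(x) log₂(P(x)/Q(x))

Computing term by term:
  P(1)·log₂(P(1)/Q(1)) = 0.5·log₂(0.5/0.99) = -0.49275
  P(2)·log₂(P(2)/Q(2)) = 0.5·log₂(0.5/0.01) = 2.82193

D_KL(P||Q) = -0.49275 + 2.82193 = 2.32918 ≈ 2.3292 bits

D_KL(Q||P) = Σ Q(x) log₂(Q(x)/P(x))

Computing term by term:
  Q(1)·log₂(Q(1)/P(1)) = 0.99·log₂(0.99/0.5) = 0.97565
  Q(2)·log₂(Q(2)/P(2)) = 0.01·log₂(0.01/0.5) = -0.05644

D_KL(Q||P) = 0.97565 - 0.05644 = 0.91921 ≈ 0.9192 bits

These are NOT equal (difference: 1.4100 bits). KL divergence is asymmetric: D_KL(P||Q) ≠ D_KL(Q||P) in general.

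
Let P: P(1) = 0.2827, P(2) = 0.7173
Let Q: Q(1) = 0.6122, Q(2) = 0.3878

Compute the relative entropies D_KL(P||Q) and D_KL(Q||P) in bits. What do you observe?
D_KL(P||Q) = 0.3213 bits, D_KL(Q||P) = 0.3384 bits. The two directions give different values (D_KL(Q||P) exceeds D_KL(P||Q) by 0.0171 bits): KL divergence is asymmetric.

D_KL(P||Q) = Σ P(x) log₂(P(x)/Q(x))

Computing term by term:
  P(1)·log₂(P(1)/Q(1)) = 0.2827·log₂(0.2827/0.6122) = -0.31513
  P(2)·log₂(P(2)/Q(2)) = 0.7173·log₂(0.7173/0.3878) = 0.63643

D_KL(P||Q) = -0.31513 + 0.63643 = 0.32130 ≈ 0.3213 bits

D_KL(Q||P) = Σ Q(x) log₂(Q(x)/P(x))

Computing term by term:
  Q(1)·log₂(Q(1)/P(1)) = 0.6122·log₂(0.6122/0.2827) = 0.68244
  Q(2)·log₂(Q(2)/P(2)) = 0.3878·log₂(0.3878/0.7173) = -0.34408

D_KL(Q||P) = 0.68244 - 0.34408 = 0.33836 ≈ 0.3384 bits

These are NOT equal (difference: 0.0171 bits). KL divergence is asymmetric: D_KL(P||Q) ≠ D_KL(Q||P) in general.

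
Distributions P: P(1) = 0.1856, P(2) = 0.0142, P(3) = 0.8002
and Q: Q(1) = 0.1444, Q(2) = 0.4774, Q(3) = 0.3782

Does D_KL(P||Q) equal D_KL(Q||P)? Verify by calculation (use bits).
D_KL(P||Q) = 0.8604 bits, D_KL(Q||P) = 1.9598 bits. No — D_KL(P||Q) ≠ D_KL(Q||P) for this pair.

D_KL(P||Q) = Σ P(x) log₂(P(x)/Q(x))

Computing term by term:
  P(1)·log₂(P(1)/Q(1)) = 0.1856·log₂(0.1856/0.1444) = 0.06721
  P(2)·log₂(P(2)/Q(2)) = 0.0142·log₂(0.0142/0.4774) = -0.07201
  P(3)·log₂(P(3)/Q(3)) = 0.8002·log₂(0.8002/0.3782) = 0.86519

D_KL(P||Q) = 0.06721 - 0.07201 + 0.86519 = 0.86039 ≈ 0.8604 bits

D_KL(Q||P) = Σ Q(x) log₂(Q(x)/P(x))

Computing term by term:
  Q(1)·log₂(Q(1)/P(1)) = 0.1444·log₂(0.1444/0.1856) = -0.05229
  Q(2)·log₂(Q(2)/P(2)) = 0.4774·log₂(0.4774/0.0142) = 2.42101
  Q(3)·log₂(Q(3)/P(3)) = 0.3782·log₂(0.3782/0.8002) = -0.40891

D_KL(Q||P) = -0.05229 + 2.42101 - 0.40891 = 1.95981 ≈ 1.9598 bits

These are NOT equal (difference: 1.0994 bits). KL divergence is asymmetric: D_KL(P||Q) ≠ D_KL(Q||P) in general.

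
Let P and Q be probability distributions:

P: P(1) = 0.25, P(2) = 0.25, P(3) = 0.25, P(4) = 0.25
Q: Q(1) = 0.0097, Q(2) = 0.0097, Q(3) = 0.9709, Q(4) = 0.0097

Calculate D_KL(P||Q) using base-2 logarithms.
3.0265 bits

D_KL(P||Q) = Σ P(x) log₂(P(x)/Q(x))

Computing term by term:
  P(1)·log₂(P(1)/Q(1)) = 0.25·log₂(0.25/0.0097) = 1.17195
  P(2)·log₂(P(2)/Q(2)) = 0.25·log₂(0.25/0.0097) = 1.17195
  P(3)·log₂(P(3)/Q(3)) = 0.25·log₂(0.25/0.9709) = -0.48935
  P(4)·log₂(P(4)/Q(4)) = 0.25·log₂(0.25/0.0097) = 1.17195

D_KL(P||Q) = 1.17195 + 1.17195 - 0.48935 + 1.17195 = 3.02650 ≈ 3.0265 bits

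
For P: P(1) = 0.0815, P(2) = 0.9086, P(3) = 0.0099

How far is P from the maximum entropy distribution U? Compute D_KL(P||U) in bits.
1.0986 bits

U(i) = 1/3 for all i

D_KL(P||U) = Σ P(x) log₂(P(x) / (1/3))
           = Σ P(x) log₂(P(x)) + log₂(3)
           = log₂(3) - H(P)

H(P) = -Σ P(x) log₂(P(x)):
  -P(1)·log₂(P(1)) = -(0.0815)·log₂(0.0815) = 0.29479
  -P(2)·log₂(P(2)) = -(0.9086)·log₂(0.9086) = 0.12564
  -P(3)·log₂(P(3)) = -(0.0099)·log₂(0.0099) = 0.06592
H(P) = 0.29479 + 0.12564 + 0.06592 = 0.48635 bits

log₂(3) = 1.58496 bits

D_KL(P||U) = 1.58496 - 0.48635 = 1.09861 ≈ 1.0986 bits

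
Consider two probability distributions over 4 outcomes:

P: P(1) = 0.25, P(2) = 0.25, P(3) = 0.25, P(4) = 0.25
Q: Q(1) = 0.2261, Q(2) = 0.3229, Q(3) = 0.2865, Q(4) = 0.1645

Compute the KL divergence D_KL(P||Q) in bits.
0.0458 bits

D_KL(P||Q) = Σ P(x) log₂(P(x)/Q(x))

Computing term by term:
  P(1)·log₂(P(1)/Q(1)) = 0.25·log₂(0.25/0.2261) = 0.03624
  P(2)·log₂(P(2)/Q(2)) = 0.25·log₂(0.25/0.3229) = -0.09229
  P(3)·log₂(P(3)/Q(3)) = 0.25·log₂(0.25/0.2865) = -0.04915
  P(4)·log₂(P(4)/Q(4)) = 0.25·log₂(0.25/0.1645) = 0.15096

D_KL(P||Q) = 0.03624 - 0.09229 - 0.04915 + 0.15096 = 0.04576 ≈ 0.0458 bits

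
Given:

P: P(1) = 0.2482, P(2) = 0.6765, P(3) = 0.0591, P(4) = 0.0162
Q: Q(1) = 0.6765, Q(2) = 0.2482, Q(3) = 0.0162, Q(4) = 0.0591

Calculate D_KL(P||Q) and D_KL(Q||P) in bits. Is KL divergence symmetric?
D_KL(P||Q) = 0.6997 bits, D_KL(Q||P) = 0.6997 bits. The two values coincide for this particular pair, but no — KL divergence is not symmetric in general.

D_KL(P||Q) = Σ P(x) log₂(P(x)/Q(x))

Computing term by term:
  P(1)·log₂(P(1)/Q(1)) = 0.2482·log₂(0.2482/0.6765) = -0.35904
  P(2)·log₂(P(2)/Q(2)) = 0.6765·log₂(0.6765/0.2482) = 0.97862
  P(3)·log₂(P(3)/Q(3)) = 0.0591·log₂(0.0591/0.0162) = 0.11035
  P(4)·log₂(P(4)/Q(4)) = 0.0162·log₂(0.0162/0.0591) = -0.03025

D_KL(P||Q) = -0.35904 + 0.97862 + 0.11035 - 0.03025 = 0.69968 ≈ 0.6997 bits

D_KL(Q||P) = Σ Q(x) log₂(Q(x)/P(x))

Computing term by term:
  Q(1)·log₂(Q(1)/P(1)) = 0.6765·log₂(0.6765/0.2482) = 0.97862
  Q(2)·log₂(Q(2)/P(2)) = 0.2482·log₂(0.2482/0.6765) = -0.35904
  Q(3)·log₂(Q(3)/P(3)) = 0.0162·log₂(0.0162/0.0591) = -0.03025
  Q(4)·log₂(Q(4)/P(4)) = 0.0591·log₂(0.0591/0.0162) = 0.11035

D_KL(Q||P) = 0.97862 - 0.35904 - 0.03025 + 0.11035 = 0.69968 ≈ 0.6997 bits

These ARE equal here. Q is P with outcomes relabeled (Q(1) = P(2), Q(2) = P(1), Q(3) = P(4), Q(4) = P(3)) by a relabeling that is its own inverse, so the two sums contain exactly the same terms in a different order. This is a special case — KL divergence is not symmetric in general: D_KL(P||Q) ≠ D_KL(Q||P) for most P, Q.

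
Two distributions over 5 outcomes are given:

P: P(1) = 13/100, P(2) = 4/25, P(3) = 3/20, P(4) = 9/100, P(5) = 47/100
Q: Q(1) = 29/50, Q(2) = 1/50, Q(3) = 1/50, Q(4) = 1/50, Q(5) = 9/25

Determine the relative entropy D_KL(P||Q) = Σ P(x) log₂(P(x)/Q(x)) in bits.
1.0116 bits

D_KL(P||Q) = Σ P(x) log₂(P(x)/Q(x))

Computing term by term:
  P(1)·log₂(P(1)/Q(1)) = (13/100)·log₂((13/100)/(29/50)) = -0.28048
  P(2)·log₂(P(2)/Q(2)) = (4/25)·log₂((4/25)/(1/50)) = 0.48000
  P(3)·log₂(P(3)/Q(3)) = (3/20)·log₂((3/20)/(1/50)) = 0.43603
  P(4)·log₂(P(4)/Q(4)) = (9/100)·log₂((9/100)/(1/50)) = 0.19529
  P(5)·log₂(P(5)/Q(5)) = (47/100)·log₂((47/100)/(9/25)) = 0.18079

D_KL(P||Q) = -0.28048 + 0.48000 + 0.43603 + 0.19529 + 0.18079 = 1.01163 ≈ 1.0116 bits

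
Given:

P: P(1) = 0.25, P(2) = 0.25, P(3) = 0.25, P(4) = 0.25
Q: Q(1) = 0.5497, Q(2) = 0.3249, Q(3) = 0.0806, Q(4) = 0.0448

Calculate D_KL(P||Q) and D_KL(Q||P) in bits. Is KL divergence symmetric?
D_KL(P||Q) = 0.6497 bits, D_KL(Q||P) = 0.5049 bits. No, KL divergence is not symmetric.

D_KL(P||Q) = Σ P(x) log₂(P(x)/Q(x))

Computing term by term:
  P(1)·log₂(P(1)/Q(1)) = 0.25·log₂(0.25/0.5497) = -0.28418
  P(2)·log₂(P(2)/Q(2)) = 0.25·log₂(0.25/0.3249) = -0.09452
  P(3)·log₂(P(3)/Q(3)) = 0.25·log₂(0.25/0.0806) = 0.40827
  P(4)·log₂(P(4)/Q(4)) = 0.25·log₂(0.25/0.0448) = 0.62009

D_KL(P||Q) = -0.28418 - 0.09452 + 0.40827 + 0.62009 = 0.64966 ≈ 0.6497 bits

D_KL(Q||P) = Σ Q(x) log₂(Q(x)/P(x))

Computing term by term:
  Q(1)·log₂(Q(1)/P(1)) = 0.5497·log₂(0.5497/0.25) = 0.62485
  Q(2)·log₂(Q(2)/P(2)) = 0.3249·log₂(0.3249/0.25) = 0.12283
  Q(3)·log₂(Q(3)/P(3)) = 0.0806·log₂(0.0806/0.25) = -0.13163
  Q(4)·log₂(Q(4)/P(4)) = 0.0448·log₂(0.0448/0.25) = -0.11112

D_KL(Q||P) = 0.62485 + 0.12283 - 0.13163 - 0.11112 = 0.50493 ≈ 0.5049 bits

These are NOT equal (difference: 0.1448 bits). KL divergence is asymmetric: D_KL(P||Q) ≠ D_KL(Q||P) in general.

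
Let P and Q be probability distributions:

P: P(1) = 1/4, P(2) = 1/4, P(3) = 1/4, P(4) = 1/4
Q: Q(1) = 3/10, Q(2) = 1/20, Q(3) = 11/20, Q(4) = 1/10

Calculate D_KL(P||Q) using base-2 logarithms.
0.5608 bits

D_KL(P||Q) = Σ P(x) log₂(P(x)/Q(x))

Computing term by term:
  P(1)·log₂(P(1)/Q(1)) = (1/4)·log₂((1/4)/(3/10)) = -0.06576
  P(2)·log₂(P(2)/Q(2)) = (1/4)·log₂((1/4)/(1/20)) = 0.58048
  P(3)·log₂(P(3)/Q(3)) = (1/4)·log₂((1/4)/(11/20)) = -0.28438
  P(4)·log₂(P(4)/Q(4)) = (1/4)·log₂((1/4)/(1/10)) = 0.33048

D_KL(P||Q) = -0.06576 + 0.58048 - 0.28438 + 0.33048 = 0.56082 ≈ 0.5608 bits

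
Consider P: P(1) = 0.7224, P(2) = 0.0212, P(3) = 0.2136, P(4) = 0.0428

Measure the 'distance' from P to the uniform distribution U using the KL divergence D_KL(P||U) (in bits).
0.8730 bits

U(i) = 1/4 for all i

D_KL(P||U) = Σ P(x) log₂(P(x) / (1/4))
           = Σ P(x) log₂(P(x)) + log₂(4)
           = log₂(4) - H(P)

H(P) = -Σ P(x) log₂(P(x)):
  -P(1)·log₂(P(1)) = -(0.7224)·log₂(0.7224) = 0.33890
  -P(2)·log₂(P(2)) = -(0.0212)·log₂(0.0212) = 0.11787
  -P(3)·log₂(P(3)) = -(0.2136)·log₂(0.2136) = 0.47569
  -P(4)·log₂(P(4)) = -(0.0428)·log₂(0.0428) = 0.19458
H(P) = 0.33890 + 0.11787 + 0.47569 + 0.19458 = 1.12704 bits

log₂(4) = 2.00000 bits

D_KL(P||U) = 2.00000 - 1.12704 = 0.87296 ≈ 0.8730 bits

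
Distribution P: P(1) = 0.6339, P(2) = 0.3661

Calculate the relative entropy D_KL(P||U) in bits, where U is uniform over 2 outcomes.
0.0524 bits

U(i) = 1/2 for all i

D_KL(P||U) = Σ P(x) log₂(P(x) / (1/2))
           = Σ P(x) log₂(P(x)) + log₂(2)
           = log₂(2) - H(P)

H(P) = -Σ P(x) log₂(P(x)):
  -P(1)·log₂(P(1)) = -(0.6339)·log₂(0.6339) = 0.41690
  -P(2)·log₂(P(2)) = -(0.3661)·log₂(0.3661) = 0.53073
H(P) = 0.41690 + 0.53073 = 0.94763 bits

log₂(2) = 1.00000 bits

D_KL(P||U) = 1.00000 - 0.94763 = 0.05237 ≈ 0.0524 bits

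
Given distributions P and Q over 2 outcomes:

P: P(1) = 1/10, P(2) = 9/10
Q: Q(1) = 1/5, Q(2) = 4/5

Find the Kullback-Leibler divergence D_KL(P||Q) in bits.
0.0529 bits

D_KL(P||Q) = Σ P(x) log₂(P(x)/Q(x))

Computing term by term:
  P(1)·log₂(P(1)/Q(1)) = (1/10)·log₂((1/10)/(1/5)) = -0.10000
  P(2)·log₂(P(2)/Q(2)) = (9/10)·log₂((9/10)/(4/5)) = 0.15293

D_KL(P||Q) = -0.10000 + 0.15293 = 0.05293 ≈ 0.0529 bits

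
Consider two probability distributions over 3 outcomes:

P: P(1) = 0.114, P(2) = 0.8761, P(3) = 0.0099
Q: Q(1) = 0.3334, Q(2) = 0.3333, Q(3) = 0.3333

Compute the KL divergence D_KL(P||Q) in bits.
0.9948 bits

D_KL(P||Q) = Σ P(x) log₂(P(x)/Q(x))

Computing term by term:
  P(1)·log₂(P(1)/Q(1)) = 0.114·log₂(0.114/0.3334) = -0.17650
  P(2)·log₂(P(2)/Q(2)) = 0.8761·log₂(0.8761/0.3333) = 1.22152
  P(3)·log₂(P(3)/Q(3)) = 0.0099·log₂(0.0099/0.3333) = -0.05023

D_KL(P||Q) = -0.17650 + 1.22152 - 0.05023 = 0.99479 ≈ 0.9948 bits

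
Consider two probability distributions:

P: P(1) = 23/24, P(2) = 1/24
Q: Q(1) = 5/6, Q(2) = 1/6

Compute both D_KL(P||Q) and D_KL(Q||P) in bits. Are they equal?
D_KL(P||Q) = 0.1099 bits, D_KL(Q||P) = 0.1653 bits. No, they are not equal.

D_KL(P||Q) = Σ P(x) log₂(P(x)/Q(x))

Computing term by term:
  P(1)·log₂(P(1)/Q(1)) = (23/24)·log₂((23/24)/(5/6)) = 0.19323
  P(2)·log₂(P(2)/Q(2)) = (1/24)·log₂((1/24)/(1/6)) = -0.08333

D_KL(P||Q) = 0.19323 - 0.08333 = 0.10990 ≈ 0.1099 bits

D_KL(Q||P) = Σ Q(x) log₂(Q(x)/P(x))

Computing term by term:
  Q(1)·log₂(Q(1)/P(1)) = (5/6)·log₂((5/6)/(23/24)) = -0.16803
  Q(2)·log₂(Q(2)/P(2)) = (1/6)·log₂((1/6)/(1/24)) = 0.33333

D_KL(Q||P) = -0.16803 + 0.33333 = 0.16530 ≈ 0.1653 bits

These are NOT equal (difference: 0.0554 bits). KL divergence is asymmetric: D_KL(P||Q) ≠ D_KL(Q||P) in general.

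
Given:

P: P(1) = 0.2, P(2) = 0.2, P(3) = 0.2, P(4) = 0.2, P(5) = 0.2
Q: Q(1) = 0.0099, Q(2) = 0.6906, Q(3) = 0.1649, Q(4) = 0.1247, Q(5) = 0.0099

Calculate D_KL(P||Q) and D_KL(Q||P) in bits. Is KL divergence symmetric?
D_KL(P||Q) = 1.5690 bits, D_KL(Q||P) = 1.0179 bits. No, KL divergence is not symmetric.

D_KL(P||Q) = Σ P(x) log₂(P(x)/Q(x))

Computing term by term:
  P(1)·log₂(P(1)/Q(1)) = 0.2·log₂(0.2/0.0099) = 0.86729
  P(2)·log₂(P(2)/Q(2)) = 0.2·log₂(0.2/0.6906) = -0.35757
  P(3)·log₂(P(3)/Q(3)) = 0.2·log₂(0.2/0.1649) = 0.05568
  P(4)·log₂(P(4)/Q(4)) = 0.2·log₂(0.2/0.1247) = 0.13631
  P(5)·log₂(P(5)/Q(5)) = 0.2·log₂(0.2/0.0099) = 0.86729

D_KL(P||Q) = 0.86729 - 0.35757 + 0.05568 + 0.13631 + 0.86729 = 1.56900 ≈ 1.5690 bits

D_KL(Q||P) = Σ Q(x) log₂(Q(x)/P(x))

Computing term by term:
  Q(1)·log₂(Q(1)/P(1)) = 0.0099·log₂(0.0099/0.2) = -0.04293
  Q(2)·log₂(Q(2)/P(2)) = 0.6906·log₂(0.6906/0.2) = 1.23469
  Q(3)·log₂(Q(3)/P(3)) = 0.1649·log₂(0.1649/0.2) = -0.04591
  Q(4)·log₂(Q(4)/P(4)) = 0.1247·log₂(0.1247/0.2) = -0.08499
  Q(5)·log₂(Q(5)/P(5)) = 0.0099·log₂(0.0099/0.2) = -0.04293

D_KL(Q||P) = -0.04293 + 1.23469 - 0.04591 - 0.08499 - 0.04293 = 1.01793 ≈ 1.0179 bits

These are NOT equal (difference: 0.5511 bits). KL divergence is asymmetric: D_KL(P||Q) ≠ D_KL(Q||P) in general.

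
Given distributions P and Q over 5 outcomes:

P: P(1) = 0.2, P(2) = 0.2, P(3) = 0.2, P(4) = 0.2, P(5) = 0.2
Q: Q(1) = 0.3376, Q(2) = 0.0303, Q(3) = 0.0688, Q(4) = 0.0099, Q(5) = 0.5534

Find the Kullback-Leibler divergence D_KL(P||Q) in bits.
1.2750 bits

D_KL(P||Q) = Σ P(x) log₂(P(x)/Q(x))

Computing term by term:
  P(1)·log₂(P(1)/Q(1)) = 0.2·log₂(0.2/0.3376) = -0.15106
  P(2)·log₂(P(2)/Q(2)) = 0.2·log₂(0.2/0.0303) = 0.54452
  P(3)·log₂(P(3)/Q(3)) = 0.2·log₂(0.2/0.0688) = 0.30790
  P(4)·log₂(P(4)/Q(4)) = 0.2·log₂(0.2/0.0099) = 0.86729
  P(5)·log₂(P(5)/Q(5)) = 0.2·log₂(0.2/0.5534) = -0.29366

D_KL(P||Q) = -0.15106 + 0.54452 + 0.30790 + 0.86729 - 0.29366 = 1.27499 ≈ 1.2750 bits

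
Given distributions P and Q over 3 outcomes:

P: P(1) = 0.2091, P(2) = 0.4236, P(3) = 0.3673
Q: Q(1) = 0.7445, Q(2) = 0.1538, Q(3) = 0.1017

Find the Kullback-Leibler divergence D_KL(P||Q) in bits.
0.9165 bits

D_KL(P||Q) = Σ P(x) log₂(P(x)/Q(x))

Computing term by term:
  P(1)·log₂(P(1)/Q(1)) = 0.2091·log₂(0.2091/0.7445) = -0.38309
  P(2)·log₂(P(2)/Q(2)) = 0.4236·log₂(0.4236/0.1538) = 0.61915
  P(3)·log₂(P(3)/Q(3)) = 0.3673·log₂(0.3673/0.1017) = 0.68047

D_KL(P||Q) = -0.38309 + 0.61915 + 0.68047 = 0.91653 ≈ 0.9165 bits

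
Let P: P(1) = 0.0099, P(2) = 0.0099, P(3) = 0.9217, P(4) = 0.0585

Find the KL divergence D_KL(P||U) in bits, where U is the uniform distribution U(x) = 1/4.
1.5202 bits

U(i) = 1/4 for all i

D_KL(P||U) = Σ P(x) log₂(P(x) / (1/4))
           = Σ P(x) log₂(P(x)) + log₂(4)
           = log₂(4) - H(P)

H(P) = -Σ P(x) log₂(P(x)):
  -P(1)·log₂(P(1)) = -(0.0099)·log₂(0.0099) = 0.06592
  -P(2)·log₂(P(2)) = -(0.0099)·log₂(0.0099) = 0.06592
  -P(3)·log₂(P(3)) = -(0.9217)·log₂(0.9217) = 0.10842
  -P(4)·log₂(P(4)) = -(0.0585)·log₂(0.0585) = 0.23958
H(P) = 0.06592 + 0.06592 + 0.10842 + 0.23958 = 0.47984 bits

log₂(4) = 2.00000 bits

D_KL(P||U) = 2.00000 - 0.47984 = 1.52016 ≈ 1.5202 bits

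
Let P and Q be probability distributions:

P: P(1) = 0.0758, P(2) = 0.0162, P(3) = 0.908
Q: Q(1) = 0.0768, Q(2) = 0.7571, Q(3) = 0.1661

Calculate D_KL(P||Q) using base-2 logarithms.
2.1339 bits

D_KL(P||Q) = Σ P(x) log₂(P(x)/Q(x))

Computing term by term:
  P(1)·log₂(P(1)/Q(1)) = 0.0758·log₂(0.0758/0.0768) = -0.00143
  P(2)·log₂(P(2)/Q(2)) = 0.0162·log₂(0.0162/0.7571) = -0.08985
  P(3)·log₂(P(3)/Q(3)) = 0.908·log₂(0.908/0.1661) = 2.22518

D_KL(P||Q) = -0.00143 - 0.08985 + 2.22518 = 2.13390 ≈ 2.1339 bits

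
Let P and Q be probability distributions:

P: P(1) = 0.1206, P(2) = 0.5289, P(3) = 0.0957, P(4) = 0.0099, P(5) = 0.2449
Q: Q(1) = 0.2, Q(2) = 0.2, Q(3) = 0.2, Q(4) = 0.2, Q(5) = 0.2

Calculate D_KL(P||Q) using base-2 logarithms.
0.5809 bits

D_KL(P||Q) = Σ P(x) log₂(P(x)/Q(x))

Computing term by term:
  P(1)·log₂(P(1)/Q(1)) = 0.1206·log₂(0.1206/0.2) = -0.08801
  P(2)·log₂(P(2)/Q(2)) = 0.5289·log₂(0.5289/0.2) = 0.74204
  P(3)·log₂(P(3)/Q(3)) = 0.0957·log₂(0.0957/0.2) = -0.10177
  P(4)·log₂(P(4)/Q(4)) = 0.0099·log₂(0.0099/0.2) = -0.04293
  P(5)·log₂(P(5)/Q(5)) = 0.2449·log₂(0.2449/0.2) = 0.07156

D_KL(P||Q) = -0.08801 + 0.74204 - 0.10177 - 0.04293 + 0.07156 = 0.58089 ≈ 0.5809 bits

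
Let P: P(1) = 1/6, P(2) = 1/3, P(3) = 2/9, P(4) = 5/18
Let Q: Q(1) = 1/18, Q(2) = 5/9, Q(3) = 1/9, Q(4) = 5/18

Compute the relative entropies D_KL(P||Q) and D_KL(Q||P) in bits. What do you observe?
D_KL(P||Q) = 0.2407 bits, D_KL(Q||P) = 0.2103 bits. The two directions give different values (D_KL(P||Q) exceeds D_KL(Q||P) by 0.0304 bits): KL divergence is asymmetric.

D_KL(P||Q) = Σ P(x) log₂(P(x)/Q(x))

Computing term by term:
  P(1)·log₂(P(1)/Q(1)) = (1/6)·log₂((1/6)/(1/18)) = 0.26416
  P(2)·log₂(P(2)/Q(2)) = (1/3)·log₂((1/3)/(5/9)) = -0.24566
  P(3)·log₂(P(3)/Q(3)) = (2/9)·log₂((2/9)/(1/9)) = 0.22222
  P(4)·log₂(P(4)/Q(4)) = (5/18)·log₂((5/18)/(5/18)) = 0.00000

D_KL(P||Q) = 0.26416 - 0.24566 + 0.22222 + 0.00000 = 0.24072 ≈ 0.2407 bits

D_KL(Q||P) = Σ Q(x) log₂(Q(x)/P(x))

Computing term by term:
  Q(1)·log₂(Q(1)/P(1)) = (1/18)·log₂((1/18)/(1/6)) = -0.08805
  Q(2)·log₂(Q(2)/P(2)) = (5/9)·log₂((5/9)/(1/3)) = 0.40943
  Q(3)·log₂(Q(3)/P(3)) = (1/9)·log₂((1/9)/(2/9)) = -0.11111
  Q(4)·log₂(Q(4)/P(4)) = (5/18)·log₂((5/18)/(5/18)) = 0.00000

D_KL(Q||P) = -0.08805 + 0.40943 - 0.11111 + 0.00000 = 0.21027 ≈ 0.2103 bits

These are NOT equal (difference: 0.0304 bits). KL divergence is asymmetric: D_KL(P||Q) ≠ D_KL(Q||P) in general.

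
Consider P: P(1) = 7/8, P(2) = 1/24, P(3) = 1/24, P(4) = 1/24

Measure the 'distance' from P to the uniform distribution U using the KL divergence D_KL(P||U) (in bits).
1.2583 bits

U(i) = 1/4 for all i

D_KL(P||U) = Σ P(x) log₂(P(x) / (1/4))
           = Σ P(x) log₂(P(x)) + log₂(4)
           = log₂(4) - H(P)

H(P) = -Σ P(x) log₂(P(x)):
  -P(1)·log₂(P(1)) = -(7/8)·log₂(7/8) = 0.16856
  -P(2)·log₂(P(2)) = -(1/24)·log₂(1/24) = 0.19104
  -P(3)·log₂(P(3)) = -(1/24)·log₂(1/24) = 0.19104
  -P(4)·log₂(P(4)) = -(1/24)·log₂(1/24) = 0.19104
H(P) = 0.16856 + 0.19104 + 0.19104 + 0.19104 = 0.74168 bits

log₂(4) = 2.00000 bits

D_KL(P||U) = 2.00000 - 0.74168 = 1.25832 ≈ 1.2583 bits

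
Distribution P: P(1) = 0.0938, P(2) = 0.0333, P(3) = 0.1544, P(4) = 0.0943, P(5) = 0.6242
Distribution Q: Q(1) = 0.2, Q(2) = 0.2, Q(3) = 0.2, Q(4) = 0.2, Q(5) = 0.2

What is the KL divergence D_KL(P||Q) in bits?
0.6764 bits

D_KL(P||Q) = Σ P(x) log₂(P(x)/Q(x))

Computing term by term:
  P(1)·log₂(P(1)/Q(1)) = 0.0938·log₂(0.0938/0.2) = -0.10246
  P(2)·log₂(P(2)/Q(2)) = 0.0333·log₂(0.0333/0.2) = -0.08613
  P(3)·log₂(P(3)/Q(3)) = 0.1544·log₂(0.1544/0.2) = -0.05764
  P(4)·log₂(P(4)/Q(4)) = 0.0943·log₂(0.0943/0.2) = -0.10228
  P(5)·log₂(P(5)/Q(5)) = 0.6242·log₂(0.6242/0.2) = 1.02494

D_KL(P||Q) = -0.10246 - 0.08613 - 0.05764 - 0.10228 + 1.02494 = 0.67643 ≈ 0.6764 bits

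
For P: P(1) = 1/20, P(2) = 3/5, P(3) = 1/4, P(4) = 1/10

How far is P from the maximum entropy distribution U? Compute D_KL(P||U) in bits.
0.5095 bits

U(i) = 1/4 for all i

D_KL(P||U) = Σ P(x) log₂(P(x) / (1/4))
           = Σ P(x) log₂(P(x)) + log₂(4)
           = log₂(4) - H(P)

H(P) = -Σ P(x) log₂(P(x)):
  -P(1)·log₂(P(1)) = -(1/20)·log₂(1/20) = 0.21610
  -P(2)·log₂(P(2)) = -(3/5)·log₂(3/5) = 0.44218
  -P(3)·log₂(P(3)) = -(1/4)·log₂(1/4) = 0.50000
  -P(4)·log₂(P(4)) = -(1/10)·log₂(1/10) = 0.33219
H(P) = 0.21610 + 0.44218 + 0.50000 + 0.33219 = 1.49047 bits

log₂(4) = 2.00000 bits

D_KL(P||U) = 2.00000 - 1.49047 = 0.50953 ≈ 0.5095 bits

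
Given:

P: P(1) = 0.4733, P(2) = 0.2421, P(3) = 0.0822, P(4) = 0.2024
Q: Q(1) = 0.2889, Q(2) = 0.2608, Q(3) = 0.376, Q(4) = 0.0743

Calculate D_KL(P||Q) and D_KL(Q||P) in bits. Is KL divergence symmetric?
D_KL(P||Q) = 0.4234 bits, D_KL(Q||P) = 0.5396 bits. No, KL divergence is not symmetric.

D_KL(P||Q) = Σ P(x) log₂(P(x)/Q(x))

Computing term by term:
  P(1)·log₂(P(1)/Q(1)) = 0.4733·log₂(0.4733/0.2889) = 0.33708
  P(2)·log₂(P(2)/Q(2)) = 0.2421·log₂(0.2421/0.2608) = -0.02599
  P(3)·log₂(P(3)/Q(3)) = 0.0822·log₂(0.0822/0.376) = -0.18031
  P(4)·log₂(P(4)/Q(4)) = 0.2024·log₂(0.2024/0.0743) = 0.29262

D_KL(P||Q) = 0.33708 - 0.02599 - 0.18031 + 0.29262 = 0.42340 ≈ 0.4234 bits

D_KL(Q||P) = Σ Q(x) log₂(Q(x)/P(x))

Computing term by term:
  Q(1)·log₂(Q(1)/P(1)) = 0.2889·log₂(0.2889/0.4733) = -0.20575
  Q(2)·log₂(Q(2)/P(2)) = 0.2608·log₂(0.2608/0.2421) = 0.02799
  Q(3)·log₂(Q(3)/P(3)) = 0.376·log₂(0.376/0.0822) = 0.82476
  Q(4)·log₂(Q(4)/P(4)) = 0.0743·log₂(0.0743/0.2024) = -0.10742

D_KL(Q||P) = -0.20575 + 0.02799 + 0.82476 - 0.10742 = 0.53958 ≈ 0.5396 bits

These are NOT equal (difference: 0.1162 bits). KL divergence is asymmetric: D_KL(P||Q) ≠ D_KL(Q||P) in general.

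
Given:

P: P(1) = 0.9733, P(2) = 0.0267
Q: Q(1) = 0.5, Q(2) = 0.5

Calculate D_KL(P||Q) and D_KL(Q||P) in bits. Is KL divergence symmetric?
D_KL(P||Q) = 0.8224 bits, D_KL(Q||P) = 1.6330 bits. No, KL divergence is not symmetric.

D_KL(P||Q) = Σ P(x) log₂(P(x)/Q(x))

Computing term by term:
  P(1)·log₂(P(1)/Q(1)) = 0.9733·log₂(0.9733/0.5) = 0.93530
  P(2)·log₂(P(2)/Q(2)) = 0.0267·log₂(0.0267/0.5) = -0.11286

D_KL(P||Q) = 0.93530 - 0.11286 = 0.82244 ≈ 0.8224 bits

D_KL(Q||P) = Σ Q(x) log₂(Q(x)/P(x))

Computing term by term:
  Q(1)·log₂(Q(1)/P(1)) = 0.5·log₂(0.5/0.9733) = -0.48048
  Q(2)·log₂(Q(2)/P(2)) = 0.5·log₂(0.5/0.0267) = 2.11351

D_KL(Q||P) = -0.48048 + 2.11351 = 1.63303 ≈ 1.6330 bits

These are NOT equal (difference: 0.8106 bits). KL divergence is asymmetric: D_KL(P||Q) ≠ D_KL(Q||P) in general.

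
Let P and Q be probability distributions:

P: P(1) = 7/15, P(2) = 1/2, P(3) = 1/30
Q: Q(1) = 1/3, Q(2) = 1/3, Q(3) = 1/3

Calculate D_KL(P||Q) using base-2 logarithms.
0.4083 bits

D_KL(P||Q) = Σ P(x) log₂(P(x)/Q(x))

Computing term by term:
  P(1)·log₂(P(1)/Q(1)) = (7/15)·log₂((7/15)/(1/3)) = 0.22653
  P(2)·log₂(P(2)/Q(2)) = (1/2)·log₂((1/2)/(1/3)) = 0.29248
  P(3)·log₂(P(3)/Q(3)) = (1/30)·log₂((1/30)/(1/3)) = -0.11073

D_KL(P||Q) = 0.22653 + 0.29248 - 0.11073 = 0.40828 ≈ 0.4083 bits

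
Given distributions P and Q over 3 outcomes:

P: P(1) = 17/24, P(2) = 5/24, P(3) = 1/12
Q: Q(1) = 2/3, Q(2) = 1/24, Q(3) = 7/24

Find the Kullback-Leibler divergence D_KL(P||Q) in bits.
0.3951 bits

D_KL(P||Q) = Σ P(x) log₂(P(x)/Q(x))

Computing term by term:
  P(1)·log₂(P(1)/Q(1)) = (17/24)·log₂((17/24)/(2/3)) = 0.06195
  P(2)·log₂(P(2)/Q(2)) = (5/24)·log₂((5/24)/(1/24)) = 0.48374
  P(3)·log₂(P(3)/Q(3)) = (1/12)·log₂((1/12)/(7/24)) = -0.15061

D_KL(P||Q) = 0.06195 + 0.48374 - 0.15061 = 0.39508 ≈ 0.3951 bits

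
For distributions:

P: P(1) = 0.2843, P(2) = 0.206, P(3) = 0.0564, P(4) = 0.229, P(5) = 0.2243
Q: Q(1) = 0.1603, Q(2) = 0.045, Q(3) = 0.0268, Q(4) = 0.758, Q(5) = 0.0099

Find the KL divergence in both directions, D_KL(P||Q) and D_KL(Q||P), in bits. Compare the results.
D_KL(P||Q) = 1.3620 bits, D_KL(Q||P) = 1.0043 bits. D_KL(P||Q) is larger than D_KL(Q||P) by 0.3577 bits; the two directions differ.

D_KL(P||Q) = Σ P(x) log₂(P(x)/Q(x))

Computing term by term:
  P(1)·log₂(P(1)/Q(1)) = 0.2843·log₂(0.2843/0.1603) = 0.23501
  P(2)·log₂(P(2)/Q(2)) = 0.206·log₂(0.206/0.045) = 0.45210
  P(3)·log₂(P(3)/Q(3)) = 0.0564·log₂(0.0564/0.0268) = 0.06054
  P(4)·log₂(P(4)/Q(4)) = 0.229·log₂(0.229/0.758) = -0.39545
  P(5)·log₂(P(5)/Q(5)) = 0.2243·log₂(0.2243/0.0099) = 1.00977

D_KL(P||Q) = 0.23501 + 0.45210 + 0.06054 - 0.39545 + 1.00977 = 1.36197 ≈ 1.3620 bits

D_KL(Q||P) = Σ Q(x) log₂(Q(x)/P(x))

Computing term by term:
  Q(1)·log₂(Q(1)/P(1)) = 0.1603·log₂(0.1603/0.2843) = -0.13251
  Q(2)·log₂(Q(2)/P(2)) = 0.045·log₂(0.045/0.206) = -0.09876
  Q(3)·log₂(Q(3)/P(3)) = 0.0268·log₂(0.0268/0.0564) = -0.02877
  Q(4)·log₂(Q(4)/P(4)) = 0.758·log₂(0.758/0.229) = 1.30895
  Q(5)·log₂(Q(5)/P(5)) = 0.0099·log₂(0.0099/0.2243) = -0.04457

D_KL(Q||P) = -0.13251 - 0.09876 - 0.02877 + 1.30895 - 0.04457 = 1.00434 ≈ 1.0043 bits

These are NOT equal (difference: 0.3577 bits). KL divergence is asymmetric: D_KL(P||Q) ≠ D_KL(Q||P) in general.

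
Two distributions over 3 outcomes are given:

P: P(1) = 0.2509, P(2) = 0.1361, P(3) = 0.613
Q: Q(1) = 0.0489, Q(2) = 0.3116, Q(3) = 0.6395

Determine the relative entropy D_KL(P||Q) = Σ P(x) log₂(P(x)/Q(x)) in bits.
0.3919 bits

D_KL(P||Q) = Σ P(x) log₂(P(x)/Q(x))

Computing term by term:
  P(1)·log₂(P(1)/Q(1)) = 0.2509·log₂(0.2509/0.0489) = 0.59192
  P(2)·log₂(P(2)/Q(2)) = 0.1361·log₂(0.1361/0.3116) = -0.16264
  P(3)·log₂(P(3)/Q(3)) = 0.613·log₂(0.613/0.6395) = -0.03743

D_KL(P||Q) = 0.59192 - 0.16264 - 0.03743 = 0.39185 ≈ 0.3919 bits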